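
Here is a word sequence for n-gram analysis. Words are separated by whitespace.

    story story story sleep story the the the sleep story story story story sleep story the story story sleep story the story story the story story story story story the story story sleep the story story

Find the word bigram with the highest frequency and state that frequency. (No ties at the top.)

"story story", 13 times

Bigram frequencies (highest first):
  story story: 13
  story the: 5
  the story: 5
  story sleep: 4
  sleep story: 4
  the the: 2
  … (2 more, each ≤ 1)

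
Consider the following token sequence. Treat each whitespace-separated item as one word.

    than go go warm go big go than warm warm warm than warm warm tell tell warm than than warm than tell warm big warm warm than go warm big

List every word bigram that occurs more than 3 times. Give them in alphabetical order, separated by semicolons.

Bigram counts meeting the condition (more than 3 times):
  warm than: 4
  warm warm: 4

warm than; warm warm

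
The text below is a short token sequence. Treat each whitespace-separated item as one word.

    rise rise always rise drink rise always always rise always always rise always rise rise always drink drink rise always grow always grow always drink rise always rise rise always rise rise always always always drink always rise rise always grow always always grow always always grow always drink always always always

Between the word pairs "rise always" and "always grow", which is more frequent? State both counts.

"rise always": 10 occurrences
"always grow": 5 occurrences

"rise always" (10 vs 5)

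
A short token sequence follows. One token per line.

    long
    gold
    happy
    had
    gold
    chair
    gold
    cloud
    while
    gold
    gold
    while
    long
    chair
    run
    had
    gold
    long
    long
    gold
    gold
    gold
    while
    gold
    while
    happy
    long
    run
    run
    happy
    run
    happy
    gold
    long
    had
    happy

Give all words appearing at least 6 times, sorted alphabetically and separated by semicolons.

Unigram counts meeting the condition (at least 6 times):
  gold: 11
  long: 6

gold; long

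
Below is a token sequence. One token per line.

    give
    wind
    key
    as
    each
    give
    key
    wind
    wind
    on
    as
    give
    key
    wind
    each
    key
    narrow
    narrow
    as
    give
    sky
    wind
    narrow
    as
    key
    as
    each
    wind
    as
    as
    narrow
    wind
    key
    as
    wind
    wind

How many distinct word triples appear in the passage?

36 tokens → 34 trigram windows in total.
Repeated trigrams (each contributes count−1 duplicates):
  give key wind: 2
  key as each: 2
  wind key as: 2
3 duplicate windows → 34 − 3 = 31 distinct.

31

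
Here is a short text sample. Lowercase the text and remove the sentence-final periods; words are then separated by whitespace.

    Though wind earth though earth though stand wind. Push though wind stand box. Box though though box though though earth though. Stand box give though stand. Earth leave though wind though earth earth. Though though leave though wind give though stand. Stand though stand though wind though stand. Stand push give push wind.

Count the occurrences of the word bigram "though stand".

6

Scanning the 52 overlapping bigram windows for "though stand":
  position 6–7: though stand
  position 21–22: though stand
  position 25–26: though stand
  position 40–41: though stand
  position 43–44: though stand
  position 47–48: though stand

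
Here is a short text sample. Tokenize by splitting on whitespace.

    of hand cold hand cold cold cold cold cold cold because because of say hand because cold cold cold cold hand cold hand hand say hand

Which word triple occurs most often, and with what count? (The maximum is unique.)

Trigram frequencies (highest first):
  cold cold cold: 6
  hand cold hand: 2
  cold hand cold: 2
  of hand cold: 1
  hand cold cold: 1
  cold cold because: 1
  … (11 more, each ≤ 1)

"cold cold cold", 6 times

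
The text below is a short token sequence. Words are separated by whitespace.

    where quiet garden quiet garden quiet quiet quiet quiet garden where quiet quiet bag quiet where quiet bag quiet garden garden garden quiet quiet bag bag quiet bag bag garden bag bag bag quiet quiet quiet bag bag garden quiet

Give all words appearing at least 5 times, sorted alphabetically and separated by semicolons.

bag; garden; quiet

Unigram counts meeting the condition (at least 5 times):
  bag: 11
  garden: 8
  quiet: 18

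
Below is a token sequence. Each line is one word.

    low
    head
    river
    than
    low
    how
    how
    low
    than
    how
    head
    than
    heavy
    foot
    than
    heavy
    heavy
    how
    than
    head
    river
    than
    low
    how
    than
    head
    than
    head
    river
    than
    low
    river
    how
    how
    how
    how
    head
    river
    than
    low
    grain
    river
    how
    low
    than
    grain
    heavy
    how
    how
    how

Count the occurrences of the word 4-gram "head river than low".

4

Scanning the 47 overlapping 4-gram windows for "head river than low":
  position 2–5: head river than low
  position 20–23: head river than low
  position 28–31: head river than low
  position 37–40: head river than low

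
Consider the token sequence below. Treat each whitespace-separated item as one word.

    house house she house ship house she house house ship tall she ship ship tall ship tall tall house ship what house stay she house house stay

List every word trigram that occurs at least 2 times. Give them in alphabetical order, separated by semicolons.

Trigram counts meeting the condition (at least 2 times):
  house she house: 2
  she house house: 2

house she house; she house house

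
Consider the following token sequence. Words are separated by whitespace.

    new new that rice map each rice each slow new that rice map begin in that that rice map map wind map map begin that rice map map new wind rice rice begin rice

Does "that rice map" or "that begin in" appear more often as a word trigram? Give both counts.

"that rice map" (4 vs 0)

"that rice map": 4 occurrences
"that begin in": 0 occurrences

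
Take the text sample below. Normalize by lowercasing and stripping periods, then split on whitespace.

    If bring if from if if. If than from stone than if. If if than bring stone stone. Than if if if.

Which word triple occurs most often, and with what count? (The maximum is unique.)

"if if if", 3 times

Trigram frequencies (highest first):
  if if if: 3
  if if than: 2
  stone than if: 2
  than if if: 2
  if bring if: 1
  bring if from: 1
  … (9 more, each ≤ 1)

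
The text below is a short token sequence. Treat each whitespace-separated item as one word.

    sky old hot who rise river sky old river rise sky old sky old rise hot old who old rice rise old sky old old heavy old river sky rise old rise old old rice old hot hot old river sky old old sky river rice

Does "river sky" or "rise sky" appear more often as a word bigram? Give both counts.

"river sky": 3 occurrences
"rise sky": 1 occurrence

"river sky" (3 vs 1)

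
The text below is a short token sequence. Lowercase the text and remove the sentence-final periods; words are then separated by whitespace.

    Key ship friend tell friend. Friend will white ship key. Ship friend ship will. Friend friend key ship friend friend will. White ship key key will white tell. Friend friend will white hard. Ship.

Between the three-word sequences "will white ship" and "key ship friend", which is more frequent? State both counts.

"key ship friend" (3 vs 2)

"will white ship": 2 occurrences
"key ship friend": 3 occurrences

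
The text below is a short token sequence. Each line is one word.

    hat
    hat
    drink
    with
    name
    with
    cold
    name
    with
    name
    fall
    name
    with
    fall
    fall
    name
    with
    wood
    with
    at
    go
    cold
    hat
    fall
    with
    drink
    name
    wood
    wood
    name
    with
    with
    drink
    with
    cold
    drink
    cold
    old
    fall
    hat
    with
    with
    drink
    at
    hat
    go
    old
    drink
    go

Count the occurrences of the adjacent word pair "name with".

Scanning the 48 overlapping bigram windows for "name with":
  position 5–6: name with
  position 8–9: name with
  position 12–13: name with
  position 16–17: name with
  position 30–31: name with

5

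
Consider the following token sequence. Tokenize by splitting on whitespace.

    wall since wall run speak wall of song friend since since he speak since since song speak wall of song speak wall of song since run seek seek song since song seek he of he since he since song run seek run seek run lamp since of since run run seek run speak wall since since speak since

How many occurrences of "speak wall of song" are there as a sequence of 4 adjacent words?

3

Scanning the 55 overlapping 4-gram windows for "speak wall of song":
  position 5–8: speak wall of song
  position 17–20: speak wall of song
  position 21–24: speak wall of song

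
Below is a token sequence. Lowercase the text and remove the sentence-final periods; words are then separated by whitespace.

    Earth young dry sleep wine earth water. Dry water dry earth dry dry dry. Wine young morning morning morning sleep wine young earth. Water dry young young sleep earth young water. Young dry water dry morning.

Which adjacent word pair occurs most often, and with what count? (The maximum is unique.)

"water dry", 4 times

Bigram frequencies (highest first):
  water dry: 4
  earth young: 2
  young dry: 2
  sleep wine: 2
  earth water: 2
  dry water: 2
  … (18 more, each ≤ 2)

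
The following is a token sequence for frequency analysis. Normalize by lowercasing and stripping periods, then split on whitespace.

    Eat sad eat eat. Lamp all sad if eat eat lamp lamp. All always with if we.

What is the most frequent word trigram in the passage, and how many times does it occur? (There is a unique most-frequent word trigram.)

Trigram frequencies (highest first):
  eat eat lamp: 2
  eat sad eat: 1
  sad eat eat: 1
  eat lamp all: 1
  lamp all sad: 1
  all sad if: 1
  … (8 more, each ≤ 1)

"eat eat lamp", 2 times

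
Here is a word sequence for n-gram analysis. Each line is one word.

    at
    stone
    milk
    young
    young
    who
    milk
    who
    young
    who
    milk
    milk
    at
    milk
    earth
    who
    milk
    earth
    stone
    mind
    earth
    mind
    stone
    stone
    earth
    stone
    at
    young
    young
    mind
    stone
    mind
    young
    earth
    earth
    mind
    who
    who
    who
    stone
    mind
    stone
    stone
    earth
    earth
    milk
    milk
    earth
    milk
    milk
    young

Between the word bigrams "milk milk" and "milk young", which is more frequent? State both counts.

"milk milk": 3 occurrences
"milk young": 2 occurrences

"milk milk" (3 vs 2)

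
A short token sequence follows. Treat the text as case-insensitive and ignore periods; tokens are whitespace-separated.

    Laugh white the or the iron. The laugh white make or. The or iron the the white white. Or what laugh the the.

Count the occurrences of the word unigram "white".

4

Scanning the 23 tokens for "white":
  position 2: white
  position 9: white
  position 17: white
  position 18: white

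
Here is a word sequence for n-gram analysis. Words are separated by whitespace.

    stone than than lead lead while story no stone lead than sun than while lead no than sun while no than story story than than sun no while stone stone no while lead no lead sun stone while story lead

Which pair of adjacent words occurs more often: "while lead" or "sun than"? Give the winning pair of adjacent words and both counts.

"while lead": 2 occurrences
"sun than": 1 occurrence

"while lead" (2 vs 1)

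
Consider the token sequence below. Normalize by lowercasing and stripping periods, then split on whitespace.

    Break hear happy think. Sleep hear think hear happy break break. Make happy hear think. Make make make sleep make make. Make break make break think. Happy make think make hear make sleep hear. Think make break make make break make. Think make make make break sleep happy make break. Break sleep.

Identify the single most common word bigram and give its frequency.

"make make", 7 times

Bigram frequencies (highest first):
  make make: 7
  make break: 6
  break make: 4
  think make: 4
  hear think: 3
  hear happy: 2
  … (19 more, each ≤ 2)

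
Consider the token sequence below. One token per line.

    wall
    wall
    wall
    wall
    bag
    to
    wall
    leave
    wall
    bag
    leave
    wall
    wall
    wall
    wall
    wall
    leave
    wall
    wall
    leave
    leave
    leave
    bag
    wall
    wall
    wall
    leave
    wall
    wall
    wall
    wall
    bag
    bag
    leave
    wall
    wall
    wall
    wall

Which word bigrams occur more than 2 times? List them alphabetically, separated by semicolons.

leave wall; wall bag; wall leave; wall wall

Bigram counts meeting the condition (more than 2 times):
  leave wall: 5
  wall bag: 3
  wall leave: 4
  wall wall: 16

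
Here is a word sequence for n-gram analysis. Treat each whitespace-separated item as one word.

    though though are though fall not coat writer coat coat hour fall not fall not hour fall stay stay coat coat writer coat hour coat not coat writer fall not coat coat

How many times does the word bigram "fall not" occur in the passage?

Scanning the 31 overlapping bigram windows for "fall not":
  position 5–6: fall not
  position 12–13: fall not
  position 14–15: fall not
  position 29–30: fall not

4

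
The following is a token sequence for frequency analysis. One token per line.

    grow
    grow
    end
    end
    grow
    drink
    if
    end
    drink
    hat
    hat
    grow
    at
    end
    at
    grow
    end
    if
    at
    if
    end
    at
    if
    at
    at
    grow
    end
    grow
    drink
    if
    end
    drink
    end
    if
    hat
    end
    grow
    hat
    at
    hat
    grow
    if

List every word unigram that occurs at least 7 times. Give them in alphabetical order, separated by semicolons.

at; end; grow; if

Unigram counts meeting the condition (at least 7 times):
  at: 7
  end: 10
  grow: 9
  if: 7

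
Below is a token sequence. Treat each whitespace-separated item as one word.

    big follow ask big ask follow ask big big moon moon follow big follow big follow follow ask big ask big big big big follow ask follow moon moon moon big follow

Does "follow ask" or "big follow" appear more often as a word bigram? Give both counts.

"big follow" (5 vs 4)

"follow ask": 4 occurrences
"big follow": 5 occurrences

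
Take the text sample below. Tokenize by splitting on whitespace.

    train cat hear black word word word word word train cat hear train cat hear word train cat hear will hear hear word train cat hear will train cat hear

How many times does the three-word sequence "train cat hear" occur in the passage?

Scanning the 28 overlapping trigram windows for "train cat hear":
  position 1–3: train cat hear
  position 10–12: train cat hear
  position 13–15: train cat hear
  position 17–19: train cat hear
  position 24–26: train cat hear
  position 28–30: train cat hear

6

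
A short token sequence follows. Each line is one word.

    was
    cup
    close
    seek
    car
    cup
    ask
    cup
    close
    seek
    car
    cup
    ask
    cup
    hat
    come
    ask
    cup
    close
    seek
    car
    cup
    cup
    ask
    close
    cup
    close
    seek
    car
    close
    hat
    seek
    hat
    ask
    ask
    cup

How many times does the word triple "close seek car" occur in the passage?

4

Scanning the 34 overlapping trigram windows for "close seek car":
  position 3–5: close seek car
  position 9–11: close seek car
  position 19–21: close seek car
  position 27–29: close seek car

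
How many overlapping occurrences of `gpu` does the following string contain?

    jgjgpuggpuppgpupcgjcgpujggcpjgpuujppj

Sliding a length-3 window over the 37 characters (35 positions):
  position 4–6: gpu
  position 8–10: gpu
  position 13–15: gpu
  position 21–23: gpu
  position 30–32: gpu

5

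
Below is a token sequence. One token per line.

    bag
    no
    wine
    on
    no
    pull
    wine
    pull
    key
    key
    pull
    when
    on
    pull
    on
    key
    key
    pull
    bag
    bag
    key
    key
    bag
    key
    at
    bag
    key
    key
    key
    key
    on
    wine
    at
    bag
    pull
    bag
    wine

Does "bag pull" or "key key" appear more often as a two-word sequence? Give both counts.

"bag pull": 1 occurrence
"key key": 6 occurrences

"key key" (6 vs 1)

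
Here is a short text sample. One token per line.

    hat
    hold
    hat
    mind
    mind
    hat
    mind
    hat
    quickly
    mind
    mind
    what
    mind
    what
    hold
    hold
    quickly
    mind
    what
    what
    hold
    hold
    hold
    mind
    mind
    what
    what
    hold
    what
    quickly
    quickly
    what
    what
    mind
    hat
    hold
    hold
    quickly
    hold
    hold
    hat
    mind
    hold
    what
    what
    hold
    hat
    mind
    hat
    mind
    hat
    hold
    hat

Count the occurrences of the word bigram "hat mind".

Scanning the 52 overlapping bigram windows for "hat mind":
  position 3–4: hat mind
  position 6–7: hat mind
  position 41–42: hat mind
  position 47–48: hat mind
  position 49–50: hat mind

5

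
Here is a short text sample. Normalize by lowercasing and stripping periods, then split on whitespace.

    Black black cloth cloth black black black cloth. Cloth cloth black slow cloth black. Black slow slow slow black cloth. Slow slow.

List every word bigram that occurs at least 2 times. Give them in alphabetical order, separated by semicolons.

black black; black cloth; black slow; cloth black; cloth cloth; slow slow

Bigram counts meeting the condition (at least 2 times):
  black black: 4
  black cloth: 3
  black slow: 2
  cloth black: 3
  cloth cloth: 3
  slow slow: 3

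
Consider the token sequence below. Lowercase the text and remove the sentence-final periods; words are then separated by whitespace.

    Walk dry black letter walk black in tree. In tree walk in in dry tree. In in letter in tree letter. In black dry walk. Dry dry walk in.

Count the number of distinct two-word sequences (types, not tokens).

29 tokens → 28 bigram windows in total.
Repeated bigrams (each contributes count−1 duplicates):
  in tree: 3
  dry walk: 2
  in in: 2
  letter in: 2
  tree in: 2
  walk dry: 2
  walk in: 2
8 duplicate windows → 28 − 8 = 20 distinct.

20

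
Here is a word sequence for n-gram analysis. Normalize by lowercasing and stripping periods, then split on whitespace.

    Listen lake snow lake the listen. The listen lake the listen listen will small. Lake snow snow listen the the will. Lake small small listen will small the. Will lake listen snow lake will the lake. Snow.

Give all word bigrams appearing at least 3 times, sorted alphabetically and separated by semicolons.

Bigram counts meeting the condition (at least 3 times):
  lake snow: 3
  the listen: 3

lake snow; the listen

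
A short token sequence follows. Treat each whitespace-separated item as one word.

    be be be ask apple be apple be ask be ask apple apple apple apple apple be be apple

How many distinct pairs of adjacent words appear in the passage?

19 tokens → 18 bigram windows in total.
Repeated bigrams (each contributes count−1 duplicates):
  apple apple: 4
  apple be: 3
  be ask: 3
  be be: 3
  ask apple: 2
  be apple: 2
11 duplicate windows → 18 − 11 = 7 distinct.

7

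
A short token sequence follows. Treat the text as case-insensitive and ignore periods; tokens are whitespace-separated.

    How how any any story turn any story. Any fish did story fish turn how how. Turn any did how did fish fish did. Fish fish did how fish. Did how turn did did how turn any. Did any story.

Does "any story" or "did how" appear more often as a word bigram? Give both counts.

"any story": 3 occurrences
"did how": 4 occurrences

"did how" (4 vs 3)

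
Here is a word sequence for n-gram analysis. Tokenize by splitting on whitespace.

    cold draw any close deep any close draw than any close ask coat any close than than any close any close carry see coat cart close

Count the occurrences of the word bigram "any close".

Scanning the 25 overlapping bigram windows for "any close":
  position 3–4: any close
  position 6–7: any close
  position 10–11: any close
  position 14–15: any close
  position 18–19: any close
  position 20–21: any close

6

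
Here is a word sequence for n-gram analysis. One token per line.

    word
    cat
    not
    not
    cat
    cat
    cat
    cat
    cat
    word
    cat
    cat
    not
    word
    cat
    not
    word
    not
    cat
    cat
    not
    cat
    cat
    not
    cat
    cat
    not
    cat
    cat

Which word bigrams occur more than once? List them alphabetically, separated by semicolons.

cat cat; cat not; not cat; not word; word cat

Bigram counts meeting the condition (more than once):
  cat cat: 9
  cat not: 6
  not cat: 5
  not word: 2
  word cat: 3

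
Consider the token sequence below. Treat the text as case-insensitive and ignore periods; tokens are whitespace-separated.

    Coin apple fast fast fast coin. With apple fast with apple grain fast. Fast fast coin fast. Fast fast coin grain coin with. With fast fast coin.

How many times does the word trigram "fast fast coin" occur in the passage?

4

Scanning the 25 overlapping trigram windows for "fast fast coin":
  position 4–6: fast fast coin
  position 14–16: fast fast coin
  position 18–20: fast fast coin
  position 25–27: fast fast coin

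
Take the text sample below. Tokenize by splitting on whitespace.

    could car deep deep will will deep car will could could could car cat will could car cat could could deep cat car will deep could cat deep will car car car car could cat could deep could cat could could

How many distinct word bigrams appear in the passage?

41 tokens → 40 bigram windows in total.
Repeated bigrams (each contributes count−1 duplicates):
  could could: 4
  car car: 3
  cat could: 3
  could car: 3
  could cat: 3
  car cat: 2
  car will: 2
  could deep: 2
  … (4 more repeated)
18 duplicate windows → 40 − 18 = 22 distinct.

22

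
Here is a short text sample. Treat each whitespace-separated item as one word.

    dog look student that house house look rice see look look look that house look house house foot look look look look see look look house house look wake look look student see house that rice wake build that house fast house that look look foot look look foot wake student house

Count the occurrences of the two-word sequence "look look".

Scanning the 51 overlapping bigram windows for "look look":
  position 10–11: look look
  position 11–12: look look
  position 19–20: look look
  position 20–21: look look
  position 21–22: look look
  position 24–25: look look
  position 30–31: look look
  position 44–45: look look
  position 47–48: look look

9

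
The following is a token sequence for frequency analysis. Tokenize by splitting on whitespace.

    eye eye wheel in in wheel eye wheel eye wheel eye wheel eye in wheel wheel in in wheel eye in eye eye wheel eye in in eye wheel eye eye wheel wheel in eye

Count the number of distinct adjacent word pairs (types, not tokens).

35 tokens → 34 bigram windows in total.
Repeated bigrams (each contributes count−1 duplicates):
  eye wheel: 7
  wheel eye: 7
  eye eye: 3
  eye in: 3
  in eye: 3
  in in: 3
  in wheel: 3
  wheel in: 3
  … (1 more repeated)
25 duplicate windows → 34 − 25 = 9 distinct.

9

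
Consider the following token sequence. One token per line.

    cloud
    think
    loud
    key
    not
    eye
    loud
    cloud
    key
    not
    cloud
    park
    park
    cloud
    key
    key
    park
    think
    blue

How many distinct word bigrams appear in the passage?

19 tokens → 18 bigram windows in total.
Repeated bigrams (each contributes count−1 duplicates):
  cloud key: 2
  key not: 2
2 duplicate windows → 18 − 2 = 16 distinct.

16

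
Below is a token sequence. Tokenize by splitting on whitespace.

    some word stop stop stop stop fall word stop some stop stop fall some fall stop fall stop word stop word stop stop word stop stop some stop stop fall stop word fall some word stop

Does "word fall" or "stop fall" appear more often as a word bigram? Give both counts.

"stop fall" (4 vs 1)

"word fall": 1 occurrence
"stop fall": 4 occurrences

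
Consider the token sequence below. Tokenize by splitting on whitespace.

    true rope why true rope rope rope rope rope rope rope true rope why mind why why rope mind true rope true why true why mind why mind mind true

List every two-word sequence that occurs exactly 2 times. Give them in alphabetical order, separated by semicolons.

mind true; mind why; rope true; rope why; true why; why true

Bigram counts meeting the condition (exactly 2 times):
  mind true: 2
  mind why: 2
  rope true: 2
  rope why: 2
  true why: 2
  why true: 2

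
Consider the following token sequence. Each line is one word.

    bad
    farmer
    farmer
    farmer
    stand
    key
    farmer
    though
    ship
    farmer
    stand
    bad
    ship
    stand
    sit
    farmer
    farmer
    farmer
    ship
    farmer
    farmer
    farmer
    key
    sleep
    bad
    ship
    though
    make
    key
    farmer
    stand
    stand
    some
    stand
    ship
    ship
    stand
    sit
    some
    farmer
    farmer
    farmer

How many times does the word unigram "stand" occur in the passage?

7

Scanning the 42 tokens for "stand":
  position 5: stand
  position 11: stand
  position 14: stand
  position 31: stand
  position 32: stand
  position 34: stand
  position 37: stand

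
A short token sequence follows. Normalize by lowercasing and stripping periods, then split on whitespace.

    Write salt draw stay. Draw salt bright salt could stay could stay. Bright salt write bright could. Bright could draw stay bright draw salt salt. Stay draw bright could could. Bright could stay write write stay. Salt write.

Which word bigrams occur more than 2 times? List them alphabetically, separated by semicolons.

bright could; could stay

Bigram counts meeting the condition (more than 2 times):
  bright could: 4
  could stay: 3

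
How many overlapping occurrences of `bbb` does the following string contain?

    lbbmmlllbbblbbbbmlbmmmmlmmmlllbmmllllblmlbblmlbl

3

Sliding a length-3 window over the 48 characters (46 positions):
  position 9–11: bbb
  position 13–15: bbb
  position 14–16: bbb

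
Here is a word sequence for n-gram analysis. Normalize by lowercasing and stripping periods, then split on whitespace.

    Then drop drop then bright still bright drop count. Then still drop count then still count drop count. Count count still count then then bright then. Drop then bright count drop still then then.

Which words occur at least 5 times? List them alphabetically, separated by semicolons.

count; drop; still; then

Unigram counts meeting the condition (at least 5 times):
  count: 8
  drop: 7
  still: 5
  then: 10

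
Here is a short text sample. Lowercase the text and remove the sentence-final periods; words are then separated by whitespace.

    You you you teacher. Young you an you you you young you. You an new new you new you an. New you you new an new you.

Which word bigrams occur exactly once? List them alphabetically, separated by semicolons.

Bigram counts meeting the condition (exactly once):
  an you: 1
  new an: 1
  new new: 1
  teacher young: 1
  you teacher: 1
  you young: 1

an you; new an; new new; teacher young; you teacher; you young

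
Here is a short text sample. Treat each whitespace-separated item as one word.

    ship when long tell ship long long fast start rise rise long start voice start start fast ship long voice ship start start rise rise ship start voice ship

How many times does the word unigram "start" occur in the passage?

Scanning the 29 tokens for "start":
  position 9: start
  position 13: start
  position 15: start
  position 16: start
  position 22: start
  position 23: start
  position 27: start

7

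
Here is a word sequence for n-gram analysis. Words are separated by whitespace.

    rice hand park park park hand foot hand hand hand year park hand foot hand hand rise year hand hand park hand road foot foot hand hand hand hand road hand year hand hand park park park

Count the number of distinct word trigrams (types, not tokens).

25

37 tokens → 35 trigram windows in total.
Repeated trigrams (each contributes count−1 duplicates):
  foot hand hand: 3
  hand hand hand: 3
  hand foot hand: 2
  hand hand park: 2
  hand park park: 2
  park hand foot: 2
  park park park: 2
  year hand hand: 2
10 duplicate windows → 35 − 10 = 25 distinct.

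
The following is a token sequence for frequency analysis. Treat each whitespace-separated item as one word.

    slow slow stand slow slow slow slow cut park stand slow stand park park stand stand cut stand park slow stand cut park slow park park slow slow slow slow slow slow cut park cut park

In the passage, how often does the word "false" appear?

Scanning the 36 tokens for "false":
  (none found)

0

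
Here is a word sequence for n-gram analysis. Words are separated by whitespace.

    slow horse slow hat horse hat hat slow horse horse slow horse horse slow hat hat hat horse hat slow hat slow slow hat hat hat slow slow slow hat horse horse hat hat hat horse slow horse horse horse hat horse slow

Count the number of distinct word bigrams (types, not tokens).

9

43 tokens → 42 bigram windows in total.
Repeated bigrams (each contributes count−1 duplicates):
  hat hat: 7
  hat horse: 5
  horse horse: 5
  horse slow: 5
  slow hat: 5
  hat slow: 4
  horse hat: 4
  slow horse: 4
  … (1 more repeated)
33 duplicate windows → 42 − 33 = 9 distinct.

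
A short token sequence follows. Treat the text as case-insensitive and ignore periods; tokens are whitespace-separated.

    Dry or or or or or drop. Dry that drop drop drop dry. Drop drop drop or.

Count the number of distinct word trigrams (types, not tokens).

12

17 tokens → 15 trigram windows in total.
Repeated trigrams (each contributes count−1 duplicates):
  or or or: 3
  drop drop drop: 2
3 duplicate windows → 15 − 3 = 12 distinct.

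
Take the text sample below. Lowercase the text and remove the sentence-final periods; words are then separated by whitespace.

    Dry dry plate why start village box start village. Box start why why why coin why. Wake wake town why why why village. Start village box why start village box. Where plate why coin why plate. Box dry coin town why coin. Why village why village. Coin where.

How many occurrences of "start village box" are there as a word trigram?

Scanning the 46 overlapping trigram windows for "start village box":
  position 5–7: start village box
  position 8–10: start village box
  position 24–26: start village box
  position 28–30: start village box

4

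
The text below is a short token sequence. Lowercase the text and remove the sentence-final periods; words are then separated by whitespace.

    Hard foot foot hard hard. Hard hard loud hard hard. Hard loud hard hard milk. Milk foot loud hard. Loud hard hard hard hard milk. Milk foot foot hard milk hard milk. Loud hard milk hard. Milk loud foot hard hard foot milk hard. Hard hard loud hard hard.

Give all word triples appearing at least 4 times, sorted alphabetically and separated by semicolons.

hard hard hard; hard loud hard; loud hard hard

Trigram counts meeting the condition (at least 4 times):
  hard hard hard: 6
  hard loud hard: 4
  loud hard hard: 4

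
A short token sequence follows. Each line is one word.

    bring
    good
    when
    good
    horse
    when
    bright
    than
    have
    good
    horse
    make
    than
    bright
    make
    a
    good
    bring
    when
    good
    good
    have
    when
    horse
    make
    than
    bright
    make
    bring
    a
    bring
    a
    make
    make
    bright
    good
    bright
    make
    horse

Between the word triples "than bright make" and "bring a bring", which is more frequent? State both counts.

"than bright make": 2 occurrences
"bring a bring": 1 occurrence

"than bright make" (2 vs 1)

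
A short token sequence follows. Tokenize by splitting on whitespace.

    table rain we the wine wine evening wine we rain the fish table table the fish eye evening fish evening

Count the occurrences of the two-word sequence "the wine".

Scanning the 19 overlapping bigram windows for "the wine":
  position 4–5: the wine

1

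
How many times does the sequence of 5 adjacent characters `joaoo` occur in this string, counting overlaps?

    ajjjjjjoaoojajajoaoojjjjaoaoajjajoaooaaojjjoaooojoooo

4

Sliding a length-5 window over the 53 characters (49 positions):
  position 7–11: joaoo
  position 16–20: joaoo
  position 33–37: joaoo
  position 43–47: joaoo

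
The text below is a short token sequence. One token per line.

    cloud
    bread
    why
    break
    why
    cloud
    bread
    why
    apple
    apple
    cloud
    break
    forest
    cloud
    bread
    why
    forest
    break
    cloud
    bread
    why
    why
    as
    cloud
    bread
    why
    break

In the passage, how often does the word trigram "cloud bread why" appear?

Scanning the 25 overlapping trigram windows for "cloud bread why":
  position 1–3: cloud bread why
  position 6–8: cloud bread why
  position 14–16: cloud bread why
  position 19–21: cloud bread why
  position 24–26: cloud bread why

5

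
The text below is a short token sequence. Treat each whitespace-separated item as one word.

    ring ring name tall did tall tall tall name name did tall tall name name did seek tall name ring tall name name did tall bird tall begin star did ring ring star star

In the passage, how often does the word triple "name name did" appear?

Scanning the 32 overlapping trigram windows for "name name did":
  position 9–11: name name did
  position 14–16: name name did
  position 22–24: name name did

3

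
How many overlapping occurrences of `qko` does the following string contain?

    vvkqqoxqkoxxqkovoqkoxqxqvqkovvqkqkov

5

Sliding a length-3 window over the 36 characters (34 positions):
  position 8–10: qko
  position 13–15: qko
  position 18–20: qko
  position 26–28: qko
  position 33–35: qko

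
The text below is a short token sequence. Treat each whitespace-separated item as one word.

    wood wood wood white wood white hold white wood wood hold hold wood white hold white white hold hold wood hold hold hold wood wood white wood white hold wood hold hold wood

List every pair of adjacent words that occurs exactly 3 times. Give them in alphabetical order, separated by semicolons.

Bigram counts meeting the condition (exactly 3 times):
  white wood: 3
  wood hold: 3

white wood; wood hold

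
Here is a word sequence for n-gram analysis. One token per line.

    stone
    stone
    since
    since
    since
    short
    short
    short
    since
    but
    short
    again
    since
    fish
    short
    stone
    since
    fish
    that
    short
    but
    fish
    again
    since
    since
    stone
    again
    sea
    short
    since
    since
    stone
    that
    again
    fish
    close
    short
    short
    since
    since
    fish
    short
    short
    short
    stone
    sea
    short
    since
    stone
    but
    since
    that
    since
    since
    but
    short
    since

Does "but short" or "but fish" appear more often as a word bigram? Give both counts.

"but short": 2 occurrences
"but fish": 1 occurrence

"but short" (2 vs 1)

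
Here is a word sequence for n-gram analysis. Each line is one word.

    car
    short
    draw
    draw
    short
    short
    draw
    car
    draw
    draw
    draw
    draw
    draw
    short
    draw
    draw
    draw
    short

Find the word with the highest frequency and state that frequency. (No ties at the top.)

"draw", 11 times

Unigram frequencies (highest first):
  draw: 11
  short: 5
  car: 2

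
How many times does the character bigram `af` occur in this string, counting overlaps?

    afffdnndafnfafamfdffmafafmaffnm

6

Sliding a length-2 window over the 31 characters (30 positions):
  position 1–2: af
  position 9–10: af
  position 13–14: af
  position 22–23: af
  position 24–25: af
  position 27–28: af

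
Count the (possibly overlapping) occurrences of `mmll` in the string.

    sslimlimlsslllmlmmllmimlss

1

Sliding a length-4 window over the 26 characters (23 positions):
  position 17–20: mmll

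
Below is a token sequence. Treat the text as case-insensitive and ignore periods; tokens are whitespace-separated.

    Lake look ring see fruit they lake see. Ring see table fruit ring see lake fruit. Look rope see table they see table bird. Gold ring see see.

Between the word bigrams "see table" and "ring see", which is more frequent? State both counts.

"ring see" (4 vs 3)

"see table": 3 occurrences
"ring see": 4 occurrences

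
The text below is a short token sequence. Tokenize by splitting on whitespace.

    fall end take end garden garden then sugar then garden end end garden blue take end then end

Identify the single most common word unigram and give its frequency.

"end", 6 times

Unigram frequencies (highest first):
  end: 6
  garden: 4
  then: 3
  take: 2
  fall: 1
  sugar: 1
  … (1 more, each ≤ 1)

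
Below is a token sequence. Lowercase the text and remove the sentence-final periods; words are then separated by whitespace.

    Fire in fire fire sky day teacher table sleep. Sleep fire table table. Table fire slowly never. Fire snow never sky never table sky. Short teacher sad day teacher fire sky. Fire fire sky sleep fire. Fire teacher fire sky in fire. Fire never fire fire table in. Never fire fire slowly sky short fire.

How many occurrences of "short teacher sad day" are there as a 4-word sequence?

Scanning the 52 overlapping 4-gram windows for "short teacher sad day":
  position 25–28: short teacher sad day

1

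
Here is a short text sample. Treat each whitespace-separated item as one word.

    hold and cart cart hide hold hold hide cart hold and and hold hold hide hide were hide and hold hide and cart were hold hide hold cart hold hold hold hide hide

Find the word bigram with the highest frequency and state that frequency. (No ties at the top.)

"hold hide", 5 times

Bigram frequencies (highest first):
  hold hide: 5
  hold hold: 4
  hold and: 2
  and cart: 2
  hide hold: 2
  cart hold: 2
  … (12 more, each ≤ 2)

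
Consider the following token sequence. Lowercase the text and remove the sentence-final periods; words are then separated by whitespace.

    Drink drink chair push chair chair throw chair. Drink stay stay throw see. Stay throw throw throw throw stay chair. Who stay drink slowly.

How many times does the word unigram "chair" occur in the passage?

Scanning the 24 tokens for "chair":
  position 3: chair
  position 5: chair
  position 6: chair
  position 8: chair
  position 20: chair

5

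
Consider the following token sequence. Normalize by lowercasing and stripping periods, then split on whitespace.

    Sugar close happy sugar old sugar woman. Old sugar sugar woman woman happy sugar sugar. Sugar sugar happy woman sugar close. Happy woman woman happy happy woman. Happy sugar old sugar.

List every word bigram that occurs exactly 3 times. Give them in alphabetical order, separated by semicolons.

Bigram counts meeting the condition (exactly 3 times):
  happy sugar: 3
  happy woman: 3
  old sugar: 3
  woman happy: 3

happy sugar; happy woman; old sugar; woman happy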